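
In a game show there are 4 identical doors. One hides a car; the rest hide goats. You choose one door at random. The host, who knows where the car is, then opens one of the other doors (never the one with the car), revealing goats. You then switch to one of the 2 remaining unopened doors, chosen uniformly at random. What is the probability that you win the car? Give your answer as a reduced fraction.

3/8

Your original door holds the car with probability 1/4, so the other 3 collectively hold it with probability 3/4.
The host can always find an empty door to open, so this doesn't change that 3/4; it is now spread over the 2 remaining unopened doors.
P(win by switching) = (3/4) · (1/2) = 3/8.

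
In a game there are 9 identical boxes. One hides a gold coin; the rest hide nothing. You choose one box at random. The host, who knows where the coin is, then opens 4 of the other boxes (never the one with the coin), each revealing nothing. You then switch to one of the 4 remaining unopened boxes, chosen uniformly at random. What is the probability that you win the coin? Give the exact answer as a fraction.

2/9

Your original box holds the coin with probability 1/9, so the other 8 collectively hold it with probability 8/9.
The host can always find 4 empty boxes to open, so the reveals don't change that 8/9; it is now spread over the 4 remaining unopened boxes.
P(win by switching) = (8/9) · (1/4) = 2/9.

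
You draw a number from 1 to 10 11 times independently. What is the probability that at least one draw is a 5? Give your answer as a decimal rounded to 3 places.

0.686

P(no draw is a 5) = (9/10)^11 ≈ 0.314.
P(at least one) = 1 − 0.314 = 0.686.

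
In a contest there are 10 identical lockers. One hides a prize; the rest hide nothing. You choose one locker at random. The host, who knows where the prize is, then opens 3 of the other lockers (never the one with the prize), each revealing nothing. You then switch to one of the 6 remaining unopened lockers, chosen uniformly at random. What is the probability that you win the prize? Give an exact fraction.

3/20

Your original locker holds the prize with probability 1/10, so the other 9 collectively hold it with probability 9/10.
The host can always find 3 empty lockers to open, so the reveals don't change that 9/10; it is now spread over the 6 remaining unopened lockers.
P(win by switching) = (9/10) · (1/6) = 3/20.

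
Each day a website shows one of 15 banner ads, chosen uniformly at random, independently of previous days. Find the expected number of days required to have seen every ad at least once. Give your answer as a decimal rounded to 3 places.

After i distinct types are collected, each trial gives a new one with probability (15−i)/15, so the expected wait for the next new type is 15/(15−i).
E = 15/15 + 15/14 + 15/13 + 15/12 + 15/11 + 15/10 + 15/9 + 15/8 + 15/7 + 15/6 + 15/5 + 15/4 + 15/3 + 15/2 + 15/1 = 1195757/24024 ≈ 49.773.

49.773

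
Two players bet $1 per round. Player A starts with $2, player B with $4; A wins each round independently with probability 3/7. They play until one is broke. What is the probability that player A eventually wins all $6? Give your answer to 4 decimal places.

0.1684

Let r = q/p = (4/7)/(3/7) = 4/3. The recurrence P(i) = p·P(i+1) + q·P(i−1) with P(0)=0, P(6)=1 gives P(i) = (1 − r^i)/(1 − r^6).
P(2) = (1 − (4/3)^2) / (1 − (4/3)^6) = 81/481 ≈ 0.1684.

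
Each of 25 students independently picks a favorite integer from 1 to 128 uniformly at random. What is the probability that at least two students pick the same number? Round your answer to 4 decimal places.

It's easier to compute the probability that all 25 are distinct.
P(all distinct) = 128/128 · 127/128 · ··· · 104/128 ≈ 0.0813.
So the probability of at least one match is 1 − 0.0813 = 0.9187.

0.9187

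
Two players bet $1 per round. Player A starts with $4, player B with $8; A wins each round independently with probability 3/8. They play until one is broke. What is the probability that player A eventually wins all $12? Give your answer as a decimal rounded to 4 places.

Let r = q/p = (5/8)/(3/8) = 5/3. The recurrence P(i) = p·P(i+1) + q·P(i−1) with P(0)=0, P(12)=1 gives P(i) = (1 − r^i)/(1 − r^12).
P(4) = (1 − (5/3)^4) / (1 − (5/3)^12) = 6561/447811 ≈ 0.0147.

0.0147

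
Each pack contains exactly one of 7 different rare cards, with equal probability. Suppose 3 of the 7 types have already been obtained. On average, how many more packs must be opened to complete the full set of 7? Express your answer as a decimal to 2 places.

Starting from 3 distinct types, each trial gives a new one with probability (7−i)/7 when i types are held, so the wait for the next new type is 7/(7−i).
E = 7/4 + 7/3 + 7/2 + 7/1 = 175/12 ≈ 14.58.

14.58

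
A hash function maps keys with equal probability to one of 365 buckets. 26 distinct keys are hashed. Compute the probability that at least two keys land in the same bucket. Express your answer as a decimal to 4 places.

It's easier to compute the probability that all 26 are distinct.
P(all distinct) = 365/365 · 364/365 · ··· · 340/365 ≈ 0.4018.
So the probability of at least one match is 1 − 0.4018 = 0.5982.

0.5982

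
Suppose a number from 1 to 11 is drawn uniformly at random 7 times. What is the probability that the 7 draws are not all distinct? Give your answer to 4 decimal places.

P(all 7 different) = 11/11 · 10/11 · ··· · 5/11 ≈ 0.0853.
P(at least two equal) = 1 − 0.0853 = 0.9147.

0.9147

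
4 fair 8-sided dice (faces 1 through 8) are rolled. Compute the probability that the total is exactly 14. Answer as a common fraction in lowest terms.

123/2048

There are 8^4 = 4096 equally likely outcomes.
The number of ordered 4-tuples from {1,…,8} summing to 14 is 246.
P(sum = 14) = 246/4096 = 123/2048.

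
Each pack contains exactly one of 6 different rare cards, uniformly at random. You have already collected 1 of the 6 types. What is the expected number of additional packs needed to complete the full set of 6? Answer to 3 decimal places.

Starting from 1 distinct type, each trial gives a new one with probability (6−i)/6 when i types are held, so the wait for the next new type is 6/(6−i).
E = 6/5 + 6/4 + 6/3 + 6/2 + 6/1 = 137/10 ≈ 13.700.

13.700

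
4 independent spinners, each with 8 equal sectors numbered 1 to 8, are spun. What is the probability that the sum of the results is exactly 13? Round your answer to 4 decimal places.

0.0498

There are 8^4 = 4096 equally likely outcomes.
The number of ordered 4-tuples from {1,…,8} summing to 13 is 204.
P(sum = 13) = 204/4096 = 51/1024 ≈ 0.0498.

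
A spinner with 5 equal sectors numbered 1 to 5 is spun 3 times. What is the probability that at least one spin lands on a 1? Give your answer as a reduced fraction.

P(no spin lands on a 1) = (4/5)^3 = 64/125.
P(at least one) = 1 − 64/125 = 61/125.

61/125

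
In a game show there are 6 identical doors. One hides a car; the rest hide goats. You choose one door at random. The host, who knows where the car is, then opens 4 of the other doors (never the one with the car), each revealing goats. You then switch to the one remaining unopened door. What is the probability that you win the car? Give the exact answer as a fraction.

5/6

Your original door holds the car with probability 1/6, so the other 5 collectively hold it with probability 5/6.
The host can always find 4 empty doors to open, so the reveals don't change that 5/6; it is now spread over the 1 remaining unopened door.
P(win by switching) = (5/6) · (1/1) = 5/6.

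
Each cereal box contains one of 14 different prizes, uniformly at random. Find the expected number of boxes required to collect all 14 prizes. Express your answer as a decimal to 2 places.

45.52

After i distinct types are collected, each trial gives a new one with probability (14−i)/14, so the expected wait for the next new type is 14/(14−i).
E = 14/14 + 14/13 + 14/12 + 14/11 + 14/10 + 14/9 + 14/8 + 14/7 + 14/6 + 14/5 + 14/4 + 14/3 + 14/2 + 14/1 = 1171733/25740 ≈ 45.52.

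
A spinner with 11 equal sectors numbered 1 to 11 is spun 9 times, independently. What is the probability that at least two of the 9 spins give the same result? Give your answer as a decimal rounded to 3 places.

P(all 9 different) = 11/11 · 10/11 · ··· · 3/11 ≈ 0.008.
P(at least two equal) = 1 − 0.008 = 0.992.

0.992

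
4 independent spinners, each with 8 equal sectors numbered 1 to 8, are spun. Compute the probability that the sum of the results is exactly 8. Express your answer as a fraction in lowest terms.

There are 8^4 = 4096 equally likely outcomes.
The number of ordered 4-tuples from {1,…,8} summing to 8 is 35.
P(sum = 8) = 35/4096.

35/4096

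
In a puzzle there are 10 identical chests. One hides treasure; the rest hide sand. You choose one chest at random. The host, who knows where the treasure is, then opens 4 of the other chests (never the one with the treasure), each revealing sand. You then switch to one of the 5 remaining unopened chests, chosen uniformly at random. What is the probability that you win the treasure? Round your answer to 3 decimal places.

0.180

Your original chest holds the treasure with probability 1/10, so the other 9 collectively hold it with probability 9/10.
The host can always find 4 empty chests to open, so the reveals don't change that 9/10; it is now spread over the 5 remaining unopened chests.
P(win by switching) = (9/10) · (1/5) = 9/50 ≈ 0.180.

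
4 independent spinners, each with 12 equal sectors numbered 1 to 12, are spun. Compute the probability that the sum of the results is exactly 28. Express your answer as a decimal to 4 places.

There are 12^4 = 20736 equally likely outcomes.
The number of ordered 4-tuples from {1,…,12} summing to 28 is 1111.
P(sum = 28) = 1111/20736 ≈ 0.0536.

0.0536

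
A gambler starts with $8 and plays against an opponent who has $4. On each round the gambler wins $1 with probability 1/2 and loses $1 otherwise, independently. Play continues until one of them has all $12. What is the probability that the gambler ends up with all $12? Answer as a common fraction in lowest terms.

2/3

With a fair step, P(i) = ½P(i−1) + ½P(i+1) with P(0)=0, P(12)=1 has the linear solution P(i) = i/12.
P(8) = 8/12 = 2/3.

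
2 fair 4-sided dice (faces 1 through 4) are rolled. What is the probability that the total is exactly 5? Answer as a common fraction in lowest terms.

There are 4^2 = 16 equally likely outcomes.
The number of ordered 2-tuples from {1,…,4} summing to 5 is 4.
P(sum = 5) = 4/16 = 1/4.

1/4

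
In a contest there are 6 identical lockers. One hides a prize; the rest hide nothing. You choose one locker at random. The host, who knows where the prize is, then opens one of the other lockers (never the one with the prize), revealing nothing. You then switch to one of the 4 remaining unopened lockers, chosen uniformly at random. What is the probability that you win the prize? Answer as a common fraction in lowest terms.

Your original locker holds the prize with probability 1/6, so the other 5 collectively hold it with probability 5/6.
The host can always find an empty locker to open, so this doesn't change that 5/6; it is now spread over the 4 remaining unopened lockers.
P(win by switching) = (5/6) · (1/4) = 5/24.

5/24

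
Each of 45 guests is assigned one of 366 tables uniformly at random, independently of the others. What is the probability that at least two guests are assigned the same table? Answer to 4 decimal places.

0.9405

It's easier to compute the probability that all 45 are distinct.
P(all distinct) = 366/366 · 365/366 · ··· · 322/366 ≈ 0.0595.
So the probability of at least one match is 1 − 0.0595 = 0.9405.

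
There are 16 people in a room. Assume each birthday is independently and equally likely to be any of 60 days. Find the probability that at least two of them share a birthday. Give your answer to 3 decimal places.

0.889

It's easier to compute the probability that all 16 are distinct.
P(all distinct) = 60/60 · 59/60 · ··· · 45/60 ≈ 0.111.
So the probability of at least one match is 1 − 0.111 = 0.889.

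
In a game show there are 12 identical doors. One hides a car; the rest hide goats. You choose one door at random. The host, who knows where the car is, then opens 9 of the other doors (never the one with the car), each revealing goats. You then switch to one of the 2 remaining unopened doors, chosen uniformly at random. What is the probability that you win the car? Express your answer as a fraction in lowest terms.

Your original door holds the car with probability 1/12, so the other 11 collectively hold it with probability 11/12.
The host can always find 9 empty doors to open, so the reveals don't change that 11/12; it is now spread over the 2 remaining unopened doors.
P(win by switching) = (11/12) · (1/2) = 11/24.

11/24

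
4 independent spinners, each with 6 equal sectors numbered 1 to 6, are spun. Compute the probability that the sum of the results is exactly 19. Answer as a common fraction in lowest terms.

7/162

There are 6^4 = 1296 equally likely outcomes.
The number of ordered 4-tuples from {1,…,6} summing to 19 is 56.
P(sum = 19) = 56/1296 = 7/162.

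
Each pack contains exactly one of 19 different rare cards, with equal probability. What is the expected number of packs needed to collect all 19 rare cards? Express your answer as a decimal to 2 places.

After i distinct types are collected, each trial gives a new one with probability (19−i)/19, so the expected wait for the next new type is 19/(19−i).
E = 19/19 + 19/18 + 19/17 + 19/16 + 19/15 + 19/14 + 19/13 + 19/12 + 19/11 + 19/10 + 19/9 + 19/8 + 19/7 + 19/6 + 19/5 + 19/4 + 19/3 + 19/2 + 19/1 = 275295799/4084080 ≈ 67.41.

67.41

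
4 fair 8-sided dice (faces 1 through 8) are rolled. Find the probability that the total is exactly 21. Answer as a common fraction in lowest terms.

71/1024

There are 8^4 = 4096 equally likely outcomes.
The number of ordered 4-tuples from {1,…,8} summing to 21 is 284.
P(sum = 21) = 284/4096 = 71/1024.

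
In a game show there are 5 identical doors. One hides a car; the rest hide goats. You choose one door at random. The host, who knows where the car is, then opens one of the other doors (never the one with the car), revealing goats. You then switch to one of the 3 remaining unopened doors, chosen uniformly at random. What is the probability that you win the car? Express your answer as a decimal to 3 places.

0.267

Your original door holds the car with probability 1/5, so the other 4 collectively hold it with probability 4/5.
The host can always find an empty door to open, so this doesn't change that 4/5; it is now spread over the 3 remaining unopened doors.
P(win by switching) = (4/5) · (1/3) = 4/15 ≈ 0.267.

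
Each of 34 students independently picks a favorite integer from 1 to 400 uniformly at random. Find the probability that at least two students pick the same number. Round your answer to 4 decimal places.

It's easier to compute the probability that all 34 are distinct.
P(all distinct) = 400/400 · 399/400 · ··· · 367/400 ≈ 0.2361.
So the probability of at least one match is 1 − 0.2361 = 0.7639.

0.7639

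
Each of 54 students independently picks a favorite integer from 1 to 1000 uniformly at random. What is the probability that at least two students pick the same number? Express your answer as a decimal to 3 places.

0.767

It's easier to compute the probability that all 54 are distinct.
P(all distinct) = 1000/1000 · 999/1000 · ··· · 947/1000 ≈ 0.233.
So the probability of at least one match is 1 − 0.233 = 0.767.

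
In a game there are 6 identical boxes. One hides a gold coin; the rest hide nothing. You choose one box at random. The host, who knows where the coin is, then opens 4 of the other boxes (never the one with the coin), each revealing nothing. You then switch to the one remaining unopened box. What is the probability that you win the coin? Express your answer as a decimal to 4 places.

Your original box holds the coin with probability 1/6, so the other 5 collectively hold it with probability 5/6.
The host can always find 4 empty boxes to open, so the reveals don't change that 5/6; it is now spread over the 1 remaining unopened box.
P(win by switching) = (5/6) · (1/1) = 5/6 ≈ 0.8333.

0.8333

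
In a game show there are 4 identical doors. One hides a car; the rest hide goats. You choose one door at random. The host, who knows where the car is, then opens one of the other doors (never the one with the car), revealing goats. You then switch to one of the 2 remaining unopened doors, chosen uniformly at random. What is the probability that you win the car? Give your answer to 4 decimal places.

0.3750

Your original door holds the car with probability 1/4, so the other 3 collectively hold it with probability 3/4.
The host can always find an empty door to open, so this doesn't change that 3/4; it is now spread over the 2 remaining unopened doors.
P(win by switching) = (3/4) · (1/2) = 3/8 ≈ 0.3750.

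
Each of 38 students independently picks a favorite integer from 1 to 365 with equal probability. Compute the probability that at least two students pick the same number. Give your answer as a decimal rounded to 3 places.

0.864

It's easier to compute the probability that all 38 are distinct.
P(all distinct) = 365/365 · 364/365 · ··· · 328/365 ≈ 0.136.
So the probability of at least one match is 1 − 0.136 = 0.864.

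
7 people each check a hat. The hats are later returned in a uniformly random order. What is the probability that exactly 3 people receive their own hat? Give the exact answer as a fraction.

1/16

Choose which 3 of the 7 are fixed: C(7,3) = 35 ways.
The remaining 4 must have no fixed point: D(4) = 9.
P = 35·9/5040 = 1/16.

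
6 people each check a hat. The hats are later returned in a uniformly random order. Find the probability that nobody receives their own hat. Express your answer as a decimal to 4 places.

0.3681

This is the derangement probability: permutations of 6 with no fixed point.
D(6) = 6! · (1 − 1/1! + 1/2! − ··· + (−1)^6/6!) = 265.
P = 265/720 = 53/144 ≈ 0.3681.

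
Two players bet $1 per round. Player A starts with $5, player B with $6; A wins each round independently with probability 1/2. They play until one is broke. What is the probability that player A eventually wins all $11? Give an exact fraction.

With a fair step, P(i) = ½P(i−1) + ½P(i+1) with P(0)=0, P(11)=1 has the linear solution P(i) = i/11.
P(5) = 5/11.

5/11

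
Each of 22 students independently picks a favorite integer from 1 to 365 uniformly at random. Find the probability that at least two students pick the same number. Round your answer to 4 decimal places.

0.4757

It's easier to compute the probability that all 22 are distinct.
P(all distinct) = 365/365 · 364/365 · ··· · 344/365 ≈ 0.5243.
So the probability of at least one match is 1 − 0.5243 = 0.4757.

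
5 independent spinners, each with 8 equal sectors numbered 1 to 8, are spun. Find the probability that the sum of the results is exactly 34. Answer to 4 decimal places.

There are 8^5 = 32768 equally likely outcomes.
The number of ordered 5-tuples from {1,…,8} summing to 34 is 210.
P(sum = 34) = 210/32768 = 105/16384 ≈ 0.0064.

0.0064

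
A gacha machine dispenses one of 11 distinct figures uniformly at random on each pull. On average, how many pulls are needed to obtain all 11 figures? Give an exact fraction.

83711/2520

After i distinct types are collected, each trial gives a new one with probability (11−i)/11, so the expected wait for the next new type is 11/(11−i).
E = 11/11 + 11/10 + 11/9 + 11/8 + 11/7 + 11/6 + 11/5 + 11/4 + 11/3 + 11/2 + 11/1 = 83711/2520.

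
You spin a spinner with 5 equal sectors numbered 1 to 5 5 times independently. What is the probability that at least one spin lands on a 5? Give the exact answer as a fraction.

P(no spin lands on a 5) = (4/5)^5 = 1024/3125.
P(at least one) = 1 − 1024/3125 = 2101/3125.

2101/3125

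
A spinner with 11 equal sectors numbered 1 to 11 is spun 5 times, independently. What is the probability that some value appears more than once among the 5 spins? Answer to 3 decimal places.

0.656

P(all 5 different) = 11/11 · 10/11 · ··· · 7/11 ≈ 0.344.
P(at least two equal) = 1 − 0.344 = 0.656.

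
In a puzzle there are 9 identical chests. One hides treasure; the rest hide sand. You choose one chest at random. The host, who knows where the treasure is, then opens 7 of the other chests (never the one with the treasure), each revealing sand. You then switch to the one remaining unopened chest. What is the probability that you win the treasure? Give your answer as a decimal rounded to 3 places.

Your original chest holds the treasure with probability 1/9, so the other 8 collectively hold it with probability 8/9.
The host can always find 7 empty chests to open, so the reveals don't change that 8/9; it is now spread over the 1 remaining unopened chest.
P(win by switching) = (8/9) · (1/1) = 8/9 ≈ 0.889.

0.889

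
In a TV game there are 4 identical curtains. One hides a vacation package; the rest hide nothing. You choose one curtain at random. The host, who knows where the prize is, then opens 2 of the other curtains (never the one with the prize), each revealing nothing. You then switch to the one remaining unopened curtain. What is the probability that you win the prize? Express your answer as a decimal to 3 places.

0.750

Your original curtain holds the prize with probability 1/4, so the other 3 collectively hold it with probability 3/4.
The host can always find 2 empty curtains to open, so the reveals don't change that 3/4; it is now spread over the 1 remaining unopened curtain.
P(win by switching) = (3/4) · (1/1) = 3/4 ≈ 0.750.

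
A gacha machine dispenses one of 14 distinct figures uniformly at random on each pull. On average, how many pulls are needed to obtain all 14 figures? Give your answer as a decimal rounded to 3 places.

After i distinct types are collected, each trial gives a new one with probability (14−i)/14, so the expected wait for the next new type is 14/(14−i).
E = 14/14 + 14/13 + 14/12 + 14/11 + 14/10 + 14/9 + 14/8 + 14/7 + 14/6 + 14/5 + 14/4 + 14/3 + 14/2 + 14/1 = 1171733/25740 ≈ 45.522.

45.522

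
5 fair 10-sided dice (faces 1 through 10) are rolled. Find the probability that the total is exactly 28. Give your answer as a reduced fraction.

3/50

There are 10^5 = 100000 equally likely outcomes.
The number of ordered 5-tuples from {1,…,10} summing to 28 is 6000.
P(sum = 28) = 6000/100000 = 3/50.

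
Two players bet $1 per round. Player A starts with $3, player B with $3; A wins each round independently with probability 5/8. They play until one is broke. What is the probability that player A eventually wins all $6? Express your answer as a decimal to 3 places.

0.822

Let r = q/p = (3/8)/(5/8) = 3/5. The recurrence P(i) = p·P(i+1) + q·P(i−1) with P(0)=0, P(6)=1 gives P(i) = (1 − r^i)/(1 − r^6).
P(3) = (1 − (3/5)^3) / (1 − (3/5)^6) = 125/152 ≈ 0.822.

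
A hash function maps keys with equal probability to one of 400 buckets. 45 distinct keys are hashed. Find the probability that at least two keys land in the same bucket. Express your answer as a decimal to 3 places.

It's easier to compute the probability that all 45 are distinct.
P(all distinct) = 400/400 · 399/400 · ··· · 356/400 ≈ 0.076.
So the probability of at least one match is 1 − 0.076 = 0.924.

0.924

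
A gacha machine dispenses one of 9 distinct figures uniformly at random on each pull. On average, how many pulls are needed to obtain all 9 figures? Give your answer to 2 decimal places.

After i distinct types are collected, each trial gives a new one with probability (9−i)/9, so the expected wait for the next new type is 9/(9−i).
E = 9/9 + 9/8 + 9/7 + 9/6 + 9/5 + 9/4 + 9/3 + 9/2 + 9/1 = 7129/280 ≈ 25.46.

25.46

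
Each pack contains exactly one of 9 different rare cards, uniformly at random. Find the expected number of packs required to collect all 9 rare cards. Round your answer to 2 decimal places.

25.46

After i distinct types are collected, each trial gives a new one with probability (9−i)/9, so the expected wait for the next new type is 9/(9−i).
E = 9/9 + 9/8 + 9/7 + 9/6 + 9/5 + 9/4 + 9/3 + 9/2 + 9/1 = 7129/280 ≈ 25.46.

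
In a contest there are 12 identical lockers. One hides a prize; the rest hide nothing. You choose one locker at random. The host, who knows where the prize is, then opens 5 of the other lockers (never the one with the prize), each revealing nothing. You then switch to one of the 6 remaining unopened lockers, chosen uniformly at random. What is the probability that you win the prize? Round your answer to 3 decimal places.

Your original locker holds the prize with probability 1/12, so the other 11 collectively hold it with probability 11/12.
The host can always find 5 empty lockers to open, so the reveals don't change that 11/12; it is now spread over the 6 remaining unopened lockers.
P(win by switching) = (11/12) · (1/6) = 11/72 ≈ 0.153.

0.153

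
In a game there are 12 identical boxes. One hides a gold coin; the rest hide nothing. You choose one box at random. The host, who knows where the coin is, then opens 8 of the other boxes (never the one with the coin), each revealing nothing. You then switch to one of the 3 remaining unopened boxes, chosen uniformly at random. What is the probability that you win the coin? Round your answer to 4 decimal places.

Your original box holds the coin with probability 1/12, so the other 11 collectively hold it with probability 11/12.
The host can always find 8 empty boxes to open, so the reveals don't change that 11/12; it is now spread over the 3 remaining unopened boxes.
P(win by switching) = (11/12) · (1/3) = 11/36 ≈ 0.3056.

0.3056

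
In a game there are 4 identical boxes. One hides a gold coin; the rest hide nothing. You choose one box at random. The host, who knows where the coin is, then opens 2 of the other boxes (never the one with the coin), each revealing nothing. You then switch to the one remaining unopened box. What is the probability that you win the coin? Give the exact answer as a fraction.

Your original box holds the coin with probability 1/4, so the other 3 collectively hold it with probability 3/4.
The host can always find 2 empty boxes to open, so the reveals don't change that 3/4; it is now spread over the 1 remaining unopened box.
P(win by switching) = (3/4) · (1/1) = 3/4.

3/4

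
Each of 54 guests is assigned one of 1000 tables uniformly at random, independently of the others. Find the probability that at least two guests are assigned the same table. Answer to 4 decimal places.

It's easier to compute the probability that all 54 are distinct.
P(all distinct) = 1000/1000 · 999/1000 · ··· · 947/1000 ≈ 0.2329.
So the probability of at least one match is 1 − 0.2329 = 0.7671.

0.7671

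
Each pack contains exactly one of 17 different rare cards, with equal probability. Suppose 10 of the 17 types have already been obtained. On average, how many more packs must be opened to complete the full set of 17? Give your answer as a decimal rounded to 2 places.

Starting from 10 distinct types, each trial gives a new one with probability (17−i)/17 when i types are held, so the wait for the next new type is 17/(17−i).
E = 17/7 + 17/6 + 17/5 + 17/4 + 17/3 + 17/2 + 17/1 = 6171/140 ≈ 44.08.

44.08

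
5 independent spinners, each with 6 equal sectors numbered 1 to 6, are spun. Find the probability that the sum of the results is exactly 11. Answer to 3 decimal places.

0.026

There are 6^5 = 7776 equally likely outcomes.
The number of ordered 5-tuples from {1,…,6} summing to 11 is 205.
P(sum = 11) = 205/7776 ≈ 0.026.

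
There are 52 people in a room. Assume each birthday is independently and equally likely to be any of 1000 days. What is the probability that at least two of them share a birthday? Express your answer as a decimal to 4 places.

0.7406

It's easier to compute the probability that all 52 are distinct.
P(all distinct) = 1000/1000 · 999/1000 · ··· · 949/1000 ≈ 0.2594.
So the probability of at least one match is 1 − 0.2594 = 0.7406.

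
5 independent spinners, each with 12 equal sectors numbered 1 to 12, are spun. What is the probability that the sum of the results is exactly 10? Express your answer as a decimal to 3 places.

There are 12^5 = 248832 equally likely outcomes.
The number of ordered 5-tuples from {1,…,12} summing to 10 is 126.
P(sum = 10) = 126/248832 = 7/13824 ≈ 0.001.

0.001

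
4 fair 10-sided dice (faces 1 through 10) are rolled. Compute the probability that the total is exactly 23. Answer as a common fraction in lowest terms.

33/500

There are 10^4 = 10000 equally likely outcomes.
The number of ordered 4-tuples from {1,…,10} summing to 23 is 660.
P(sum = 23) = 660/10000 = 33/500.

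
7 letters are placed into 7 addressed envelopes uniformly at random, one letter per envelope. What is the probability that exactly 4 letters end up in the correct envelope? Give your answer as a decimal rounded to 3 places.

Choose which 4 of the 7 are fixed: C(7,4) = 35 ways.
The remaining 3 must have no fixed point: D(3) = 2.
P = 35·2/5040 = 1/72 ≈ 0.014.

0.014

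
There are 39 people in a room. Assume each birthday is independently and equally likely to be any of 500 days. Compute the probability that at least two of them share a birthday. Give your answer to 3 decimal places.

0.782

It's easier to compute the probability that all 39 are distinct.
P(all distinct) = 500/500 · 499/500 · ··· · 462/500 ≈ 0.218.
So the probability of at least one match is 1 − 0.218 = 0.782.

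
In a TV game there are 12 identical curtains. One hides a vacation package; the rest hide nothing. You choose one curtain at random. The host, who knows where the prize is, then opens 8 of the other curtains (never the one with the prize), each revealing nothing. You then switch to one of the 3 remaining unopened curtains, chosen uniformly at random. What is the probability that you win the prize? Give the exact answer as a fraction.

Your original curtain holds the prize with probability 1/12, so the other 11 collectively hold it with probability 11/12.
The host can always find 8 empty curtains to open, so the reveals don't change that 11/12; it is now spread over the 3 remaining unopened curtains.
P(win by switching) = (11/12) · (1/3) = 11/36.

11/36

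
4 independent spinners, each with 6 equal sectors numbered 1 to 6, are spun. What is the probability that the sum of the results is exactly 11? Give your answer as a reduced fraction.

13/162

There are 6^4 = 1296 equally likely outcomes.
The number of ordered 4-tuples from {1,…,6} summing to 11 is 104.
P(sum = 11) = 104/1296 = 13/162.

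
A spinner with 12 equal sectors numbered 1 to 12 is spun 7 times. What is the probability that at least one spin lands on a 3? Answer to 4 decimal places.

0.4561

P(no spin lands on a 3) = (11/12)^7 ≈ 0.5439.
P(at least one) = 1 − 0.5439 = 0.4561.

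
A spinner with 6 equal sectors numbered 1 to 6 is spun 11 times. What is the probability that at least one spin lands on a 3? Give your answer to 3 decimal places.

0.865

P(no spin lands on a 3) = (5/6)^11 ≈ 0.135.
P(at least one) = 1 − 0.135 = 0.865.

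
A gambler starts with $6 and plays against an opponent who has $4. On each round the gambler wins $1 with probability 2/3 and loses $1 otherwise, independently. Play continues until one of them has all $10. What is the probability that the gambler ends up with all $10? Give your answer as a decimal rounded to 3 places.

0.985

Let r = q/p = (1/3)/(2/3) = 1/2. The recurrence P(i) = p·P(i+1) + q·P(i−1) with P(0)=0, P(10)=1 gives P(i) = (1 − r^i)/(1 − r^10).
P(6) = (1 − (1/2)^6) / (1 − (1/2)^10) = 336/341 ≈ 0.985.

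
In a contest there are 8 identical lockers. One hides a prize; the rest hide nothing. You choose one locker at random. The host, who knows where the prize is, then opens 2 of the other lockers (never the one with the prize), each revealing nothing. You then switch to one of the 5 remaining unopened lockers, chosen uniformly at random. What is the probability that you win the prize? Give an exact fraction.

7/40

Your original locker holds the prize with probability 1/8, so the other 7 collectively hold it with probability 7/8.
The host can always find 2 empty lockers to open, so the reveals don't change that 7/8; it is now spread over the 5 remaining unopened lockers.
P(win by switching) = (7/8) · (1/5) = 7/40.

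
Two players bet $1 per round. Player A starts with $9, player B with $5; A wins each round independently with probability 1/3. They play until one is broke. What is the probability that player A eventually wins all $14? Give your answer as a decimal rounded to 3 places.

0.031

Let r = q/p = (2/3)/(1/3) = 2. The recurrence P(i) = p·P(i+1) + q·P(i−1) with P(0)=0, P(14)=1 gives P(i) = (1 − r^i)/(1 − r^14).
P(9) = (1 − (2)^9) / (1 − (2)^14) = 511/16383 ≈ 0.031.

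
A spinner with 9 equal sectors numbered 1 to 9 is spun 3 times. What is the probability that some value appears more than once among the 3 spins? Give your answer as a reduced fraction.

25/81

P(all 3 different) = 9/9 · 8/9 · ··· · 7/9 = 56/81.
P(at least two equal) = 1 − 56/81 = 25/81.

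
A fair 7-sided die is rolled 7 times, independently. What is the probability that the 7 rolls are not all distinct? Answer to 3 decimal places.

0.994

P(all 7 different) = 7/7 · 6/7 · ··· · 1/7 ≈ 0.006.
P(at least two equal) = 1 − 0.006 = 0.994.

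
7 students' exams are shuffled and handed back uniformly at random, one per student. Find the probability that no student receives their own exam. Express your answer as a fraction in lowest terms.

103/280

This is the derangement probability: permutations of 7 with no fixed point.
D(7) = 7! · (1 − 1/1! + 1/2! − ··· + (−1)^7/7!) = 1854.
P = 1854/5040 = 103/280.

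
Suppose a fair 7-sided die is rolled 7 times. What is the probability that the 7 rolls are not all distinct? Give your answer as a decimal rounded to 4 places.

P(all 7 different) = 7/7 · 6/7 · ··· · 1/7 ≈ 0.0061.
P(at least two equal) = 1 − 0.0061 = 0.9939.

0.9939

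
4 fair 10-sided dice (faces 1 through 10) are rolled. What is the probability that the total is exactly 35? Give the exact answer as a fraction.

7/1250

There are 10^4 = 10000 equally likely outcomes.
The number of ordered 4-tuples from {1,…,10} summing to 35 is 56.
P(sum = 35) = 56/10000 = 7/1250.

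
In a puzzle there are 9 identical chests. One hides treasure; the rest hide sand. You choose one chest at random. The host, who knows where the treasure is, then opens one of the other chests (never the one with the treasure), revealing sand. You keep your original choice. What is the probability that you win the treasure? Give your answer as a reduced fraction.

1/9

The host can always open an empty chest regardless of your choice, so this gives no information about your original chest.
P(win by staying) = 1/9.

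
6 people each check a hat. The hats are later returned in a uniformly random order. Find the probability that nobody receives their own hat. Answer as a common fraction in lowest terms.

53/144

This is the derangement probability: permutations of 6 with no fixed point.
D(6) = 6! · (1 − 1/1! + 1/2! − ··· + (−1)^6/6!) = 265.
P = 265/720 = 53/144.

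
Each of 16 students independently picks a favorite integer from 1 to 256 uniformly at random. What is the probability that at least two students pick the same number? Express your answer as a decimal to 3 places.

0.380

It's easier to compute the probability that all 16 are distinct.
P(all distinct) = 256/256 · 255/256 · ··· · 241/256 ≈ 0.620.
So the probability of at least one match is 1 − 0.620 = 0.380.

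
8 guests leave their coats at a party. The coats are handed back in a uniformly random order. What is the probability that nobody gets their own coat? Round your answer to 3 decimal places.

This is the derangement probability: permutations of 8 with no fixed point.
D(8) = 8! · (1 − 1/1! + 1/2! − ··· + (−1)^8/8!) = 14833.
P = 14833/40320 = 2119/5760 ≈ 0.368.

0.368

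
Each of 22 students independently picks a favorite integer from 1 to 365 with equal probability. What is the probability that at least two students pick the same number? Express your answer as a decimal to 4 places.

0.4757

It's easier to compute the probability that all 22 are distinct.
P(all distinct) = 365/365 · 364/365 · ··· · 344/365 ≈ 0.5243.
So the probability of at least one match is 1 − 0.5243 = 0.4757.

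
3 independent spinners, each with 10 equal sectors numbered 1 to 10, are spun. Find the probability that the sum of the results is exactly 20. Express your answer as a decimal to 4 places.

There are 10^3 = 1000 equally likely outcomes.
The number of ordered 3-tuples from {1,…,10} summing to 20 is 63.
P(sum = 20) = 63/1000 ≈ 0.0630.

0.0630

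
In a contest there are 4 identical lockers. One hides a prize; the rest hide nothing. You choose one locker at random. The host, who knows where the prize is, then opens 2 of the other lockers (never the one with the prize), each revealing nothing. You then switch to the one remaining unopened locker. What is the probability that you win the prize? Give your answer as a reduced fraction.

3/4

Your original locker holds the prize with probability 1/4, so the other 3 collectively hold it with probability 3/4.
The host can always find 2 empty lockers to open, so the reveals don't change that 3/4; it is now spread over the 1 remaining unopened locker.
P(win by switching) = (3/4) · (1/1) = 3/4.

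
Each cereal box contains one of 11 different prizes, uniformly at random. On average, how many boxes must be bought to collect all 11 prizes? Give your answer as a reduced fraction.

83711/2520

After i distinct types are collected, each trial gives a new one with probability (11−i)/11, so the expected wait for the next new type is 11/(11−i).
E = 11/11 + 11/10 + 11/9 + 11/8 + 11/7 + 11/6 + 11/5 + 11/4 + 11/3 + 11/2 + 11/1 = 83711/2520.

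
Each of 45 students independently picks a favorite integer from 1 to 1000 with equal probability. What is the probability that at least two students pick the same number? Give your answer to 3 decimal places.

0.634

It's easier to compute the probability that all 45 are distinct.
P(all distinct) = 1000/1000 · 999/1000 · ··· · 956/1000 ≈ 0.366.
So the probability of at least one match is 1 − 0.366 = 0.634.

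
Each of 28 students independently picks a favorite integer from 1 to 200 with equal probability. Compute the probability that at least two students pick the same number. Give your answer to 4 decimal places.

0.8624

It's easier to compute the probability that all 28 are distinct.
P(all distinct) = 200/200 · 199/200 · ··· · 173/200 ≈ 0.1376.
So the probability of at least one match is 1 − 0.1376 = 0.8624.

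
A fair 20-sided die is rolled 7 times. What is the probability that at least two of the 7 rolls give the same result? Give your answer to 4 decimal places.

0.6948

P(all 7 different) = 20/20 · 19/20 · ··· · 14/20 ≈ 0.3052.
P(at least two equal) = 1 − 0.3052 = 0.6948.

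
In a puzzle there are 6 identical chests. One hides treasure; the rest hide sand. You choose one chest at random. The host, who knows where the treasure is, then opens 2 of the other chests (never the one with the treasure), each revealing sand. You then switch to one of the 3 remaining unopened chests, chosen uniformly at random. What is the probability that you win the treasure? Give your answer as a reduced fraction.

Your original chest holds the treasure with probability 1/6, so the other 5 collectively hold it with probability 5/6.
The host can always find 2 empty chests to open, so the reveals don't change that 5/6; it is now spread over the 3 remaining unopened chests.
P(win by switching) = (5/6) · (1/3) = 5/18.

5/18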